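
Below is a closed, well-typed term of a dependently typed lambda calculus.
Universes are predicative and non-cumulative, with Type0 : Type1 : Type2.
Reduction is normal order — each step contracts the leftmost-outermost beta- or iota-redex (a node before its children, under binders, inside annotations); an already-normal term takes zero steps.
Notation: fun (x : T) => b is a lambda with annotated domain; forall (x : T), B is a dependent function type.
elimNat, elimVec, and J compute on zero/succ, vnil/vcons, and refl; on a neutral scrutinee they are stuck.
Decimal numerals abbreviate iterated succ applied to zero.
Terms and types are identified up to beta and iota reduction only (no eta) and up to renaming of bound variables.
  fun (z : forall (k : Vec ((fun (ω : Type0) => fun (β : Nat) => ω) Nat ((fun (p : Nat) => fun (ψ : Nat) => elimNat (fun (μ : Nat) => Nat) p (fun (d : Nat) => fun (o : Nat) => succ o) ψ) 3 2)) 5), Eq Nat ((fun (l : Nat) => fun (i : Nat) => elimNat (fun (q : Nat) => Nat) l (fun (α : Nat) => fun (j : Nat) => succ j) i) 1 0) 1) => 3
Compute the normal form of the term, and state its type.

resulting normal form:
  fun (z : forall (k : Vec Nat 5), Eq Nat 1 1) => 3
the term's type:
  forall (z : forall (k : Vec Nat 5), Eq Nat 1 1), Nat


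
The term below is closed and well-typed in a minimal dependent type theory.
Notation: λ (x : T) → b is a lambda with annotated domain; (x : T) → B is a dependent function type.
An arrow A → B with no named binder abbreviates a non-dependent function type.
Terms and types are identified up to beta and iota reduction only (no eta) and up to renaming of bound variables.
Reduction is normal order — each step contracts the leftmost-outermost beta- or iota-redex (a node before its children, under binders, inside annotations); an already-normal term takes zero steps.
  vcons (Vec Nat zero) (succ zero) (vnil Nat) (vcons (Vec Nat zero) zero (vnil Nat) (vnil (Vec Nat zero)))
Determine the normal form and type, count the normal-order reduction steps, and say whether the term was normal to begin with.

resulting normal form:
  vcons (Vec Nat zero) (succ zero) (vnil Nat) (vcons (Vec Nat zero) zero (vnil Nat) (vnil (Vec Nat zero)))
inferred type:
  Vec (Vec Nat zero) (succ (succ zero))
normal-order step count: 0
term was already normal: yes


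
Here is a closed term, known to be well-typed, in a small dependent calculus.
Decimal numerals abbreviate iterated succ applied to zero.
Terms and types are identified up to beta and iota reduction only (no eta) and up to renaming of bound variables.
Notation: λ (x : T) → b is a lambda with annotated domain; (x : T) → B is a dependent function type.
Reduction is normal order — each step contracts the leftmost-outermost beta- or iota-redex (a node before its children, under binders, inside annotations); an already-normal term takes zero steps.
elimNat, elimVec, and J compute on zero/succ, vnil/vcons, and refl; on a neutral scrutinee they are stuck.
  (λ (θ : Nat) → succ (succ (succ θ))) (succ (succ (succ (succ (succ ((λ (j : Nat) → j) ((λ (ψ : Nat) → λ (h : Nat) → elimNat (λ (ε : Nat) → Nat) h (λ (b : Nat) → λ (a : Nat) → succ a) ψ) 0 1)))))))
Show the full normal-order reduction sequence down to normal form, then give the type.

normal-order reduction sequence:
  (λ (θ : Nat) → succ (succ (succ θ))) (succ (succ (succ (succ (succ ((λ (j : Nat) → j) ((λ (ψ : Nat) → λ (h : Nat) → elimNat (λ (ε : Nat) → Nat) h (λ (b : Nat) → λ (a : Nat) → succ a) ψ) 0 1)))))))
  ~> succ (succ (succ (succ (succ (succ (succ (succ ((λ (θ : Nat) → θ) ((λ (j : Nat) → λ (ψ : Nat) → elimNat (λ (h : Nat) → Nat) ψ (λ (ε : Nat) → λ (b : Nat) → succ b) j) 0 1)))))))))
  ~> succ (succ (succ (succ (succ (succ (succ (succ ((λ (θ : Nat) → λ (j : Nat) → elimNat (λ (ψ : Nat) → Nat) j (λ (h : Nat) → λ (ε : Nat) → succ ε) θ) 0 1))))))))
  ~> succ (succ (succ (succ (succ (succ (succ (succ ((λ (θ : Nat) → elimNat (λ (j : Nat) → Nat) θ (λ (ψ : Nat) → λ (h : Nat) → succ h) 0) 1))))))))
  ~> succ (succ (succ (succ (succ (succ (succ (succ (elimNat (λ (θ : Nat) → Nat) 1 (λ (j : Nat) → λ (ψ : Nat) → succ ψ) 0))))))))
  ~> 9
type:
  Nat


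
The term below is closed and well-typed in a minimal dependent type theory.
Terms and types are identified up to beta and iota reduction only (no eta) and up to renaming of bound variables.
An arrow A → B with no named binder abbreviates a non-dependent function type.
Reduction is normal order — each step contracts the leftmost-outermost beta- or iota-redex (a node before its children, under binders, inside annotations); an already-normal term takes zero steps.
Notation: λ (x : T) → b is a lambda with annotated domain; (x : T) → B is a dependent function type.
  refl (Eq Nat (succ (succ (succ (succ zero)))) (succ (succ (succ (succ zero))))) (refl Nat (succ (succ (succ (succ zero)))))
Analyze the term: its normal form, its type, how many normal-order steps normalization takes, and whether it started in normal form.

normal form:
  refl (Eq Nat (succ (succ (succ (succ zero)))) (succ (succ (succ (succ zero))))) (refl Nat (succ (succ (succ (succ zero)))))
inferred type:
  Eq (Eq Nat (succ (succ (succ (succ zero)))) (succ (succ (succ (succ zero))))) (refl Nat (succ (succ (succ (succ zero))))) (refl Nat (succ (succ (succ (succ zero)))))
steps to reach normal form (normal order): 0
already normal: yes


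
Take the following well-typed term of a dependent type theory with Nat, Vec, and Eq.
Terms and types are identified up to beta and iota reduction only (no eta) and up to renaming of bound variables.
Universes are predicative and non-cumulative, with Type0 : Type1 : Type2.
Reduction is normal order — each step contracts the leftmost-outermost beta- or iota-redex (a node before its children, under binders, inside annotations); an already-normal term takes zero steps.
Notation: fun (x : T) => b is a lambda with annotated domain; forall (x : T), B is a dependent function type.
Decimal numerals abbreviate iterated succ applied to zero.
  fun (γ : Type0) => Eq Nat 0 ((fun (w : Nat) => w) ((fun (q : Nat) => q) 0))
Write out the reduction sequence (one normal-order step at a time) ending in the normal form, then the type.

reduction (normal order):
  fun (γ : Type0) => Eq Nat 0 ((fun (w : Nat) => w) ((fun (q : Nat) => q) 0))
  ~> fun (γ : Type0) => Eq Nat 0 ((fun (w : Nat) => w) 0)
  ~> fun (γ : Type0) => Eq Nat 0 0
inferred type:
  forall (γ : Type0), Type0


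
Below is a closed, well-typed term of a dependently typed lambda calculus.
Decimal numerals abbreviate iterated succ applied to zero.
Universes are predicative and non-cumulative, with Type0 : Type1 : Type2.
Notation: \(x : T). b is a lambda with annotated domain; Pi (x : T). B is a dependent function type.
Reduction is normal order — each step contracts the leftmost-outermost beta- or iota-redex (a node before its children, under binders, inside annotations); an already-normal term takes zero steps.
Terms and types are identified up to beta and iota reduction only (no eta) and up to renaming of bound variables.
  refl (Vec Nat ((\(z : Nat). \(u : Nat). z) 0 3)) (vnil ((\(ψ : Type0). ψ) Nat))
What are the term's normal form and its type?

resulting normal form:
  refl (Vec Nat 0) (vnil Nat)
type:
  Eq (Vec Nat 0) (vnil Nat) (vnil Nat)


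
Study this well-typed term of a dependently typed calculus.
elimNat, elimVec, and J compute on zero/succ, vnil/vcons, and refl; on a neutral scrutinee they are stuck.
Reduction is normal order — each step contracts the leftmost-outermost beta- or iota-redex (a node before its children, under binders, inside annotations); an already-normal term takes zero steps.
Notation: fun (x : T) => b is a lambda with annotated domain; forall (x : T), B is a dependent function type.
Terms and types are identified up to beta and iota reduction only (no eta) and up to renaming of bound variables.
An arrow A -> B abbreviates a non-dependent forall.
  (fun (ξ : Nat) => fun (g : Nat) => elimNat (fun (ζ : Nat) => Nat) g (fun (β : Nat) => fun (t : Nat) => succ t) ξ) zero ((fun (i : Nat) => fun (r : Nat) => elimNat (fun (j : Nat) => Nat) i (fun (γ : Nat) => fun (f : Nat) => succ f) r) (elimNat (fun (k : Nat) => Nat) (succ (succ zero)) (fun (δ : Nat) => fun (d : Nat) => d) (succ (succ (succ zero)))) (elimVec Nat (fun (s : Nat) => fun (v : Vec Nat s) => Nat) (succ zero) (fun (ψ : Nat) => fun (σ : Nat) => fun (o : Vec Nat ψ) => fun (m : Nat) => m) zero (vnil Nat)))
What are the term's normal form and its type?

reduced normal form:
  succ (succ (succ zero))
the term's type:
  Nat


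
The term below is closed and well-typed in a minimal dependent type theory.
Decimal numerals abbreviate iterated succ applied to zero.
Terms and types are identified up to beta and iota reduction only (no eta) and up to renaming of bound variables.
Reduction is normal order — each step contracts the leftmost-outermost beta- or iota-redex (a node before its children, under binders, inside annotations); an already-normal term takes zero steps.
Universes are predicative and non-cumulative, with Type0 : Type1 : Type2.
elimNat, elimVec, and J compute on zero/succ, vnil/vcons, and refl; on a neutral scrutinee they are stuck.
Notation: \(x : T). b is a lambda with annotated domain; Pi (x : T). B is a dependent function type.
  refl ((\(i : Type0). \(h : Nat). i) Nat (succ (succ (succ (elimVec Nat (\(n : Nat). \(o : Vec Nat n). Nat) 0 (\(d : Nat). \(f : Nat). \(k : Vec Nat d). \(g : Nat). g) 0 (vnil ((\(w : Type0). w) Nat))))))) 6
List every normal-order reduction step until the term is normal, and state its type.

normal-order reduction:
  refl ((\(i : Type0). \(h : Nat). i) Nat (succ (succ (succ (elimVec Nat (\(n : Nat). \(o : Vec Nat n). Nat) 0 (\(d : Nat). \(f : Nat). \(k : Vec Nat d). \(g : Nat). g) 0 (vnil ((\(w : Type0). w) Nat))))))) 6
  ~> refl ((\(i : Nat). Nat) (succ (succ (succ (elimVec Nat (\(h : Nat). \(n : Vec Nat h). Nat) 0 (\(o : Nat). \(d : Nat). \(f : Vec Nat o). \(k : Nat). k) 0 (vnil ((\(g : Type0). g) Nat))))))) 6
  ~> refl Nat 6
type:
  Eq Nat 6 6


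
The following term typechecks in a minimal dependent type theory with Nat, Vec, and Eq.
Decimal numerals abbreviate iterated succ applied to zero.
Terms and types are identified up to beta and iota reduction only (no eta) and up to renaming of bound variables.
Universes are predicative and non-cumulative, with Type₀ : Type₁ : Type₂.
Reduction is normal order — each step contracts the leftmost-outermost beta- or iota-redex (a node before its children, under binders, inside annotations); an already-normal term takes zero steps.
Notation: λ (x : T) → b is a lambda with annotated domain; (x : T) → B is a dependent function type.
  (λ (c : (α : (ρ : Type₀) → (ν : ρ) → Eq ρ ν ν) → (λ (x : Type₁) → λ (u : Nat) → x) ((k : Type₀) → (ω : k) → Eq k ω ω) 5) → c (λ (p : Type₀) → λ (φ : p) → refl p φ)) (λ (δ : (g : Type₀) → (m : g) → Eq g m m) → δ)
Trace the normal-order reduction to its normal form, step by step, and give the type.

reduction (normal order):
  (λ (c : (α : (ρ : Type₀) → (ν : ρ) → Eq ρ ν ν) → (λ (x : Type₁) → λ (u : Nat) → x) ((k : Type₀) → (ω : k) → Eq k ω ω) 5) → c (λ (p : Type₀) → λ (φ : p) → refl p φ)) (λ (δ : (g : Type₀) → (m : g) → Eq g m m) → δ)
  ~> (λ (c : (α : Type₀) → (ρ : α) → Eq α ρ ρ) → c) (λ (ν : Type₀) → λ (x : ν) → refl ν x)
  ~> λ (c : Type₀) → λ (α : c) → refl c α
the term's type:
  (c : Type₀) → (α : c) → Eq c α α


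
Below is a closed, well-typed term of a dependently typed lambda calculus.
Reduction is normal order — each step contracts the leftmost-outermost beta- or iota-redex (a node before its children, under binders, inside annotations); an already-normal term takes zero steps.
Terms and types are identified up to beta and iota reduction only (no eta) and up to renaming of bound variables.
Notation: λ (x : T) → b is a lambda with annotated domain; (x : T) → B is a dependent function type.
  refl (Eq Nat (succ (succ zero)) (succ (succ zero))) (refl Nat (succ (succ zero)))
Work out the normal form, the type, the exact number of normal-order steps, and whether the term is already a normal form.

normal form:
  refl (Eq Nat (succ (succ zero)) (succ (succ zero))) (refl Nat (succ (succ zero)))
the term's type:
  Eq (Eq Nat (succ (succ zero)) (succ (succ zero))) (refl Nat (succ (succ zero))) (refl Nat (succ (succ zero)))
steps to reach normal form (normal order): 0
term was already normal: yes


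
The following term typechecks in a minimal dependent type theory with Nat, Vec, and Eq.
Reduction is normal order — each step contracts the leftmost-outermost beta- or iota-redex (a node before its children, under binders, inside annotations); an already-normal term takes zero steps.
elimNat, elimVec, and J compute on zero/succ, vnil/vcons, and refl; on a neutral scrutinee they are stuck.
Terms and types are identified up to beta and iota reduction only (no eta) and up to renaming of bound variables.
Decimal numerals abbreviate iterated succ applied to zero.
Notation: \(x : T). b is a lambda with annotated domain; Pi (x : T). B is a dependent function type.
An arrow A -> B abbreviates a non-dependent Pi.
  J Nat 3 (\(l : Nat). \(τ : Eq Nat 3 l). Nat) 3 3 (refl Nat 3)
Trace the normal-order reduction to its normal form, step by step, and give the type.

reduction (normal order):
  J Nat 3 (\(l : Nat). \(τ : Eq Nat 3 l). Nat) 3 3 (refl Nat 3)
  ~> 3
type:
  Nat


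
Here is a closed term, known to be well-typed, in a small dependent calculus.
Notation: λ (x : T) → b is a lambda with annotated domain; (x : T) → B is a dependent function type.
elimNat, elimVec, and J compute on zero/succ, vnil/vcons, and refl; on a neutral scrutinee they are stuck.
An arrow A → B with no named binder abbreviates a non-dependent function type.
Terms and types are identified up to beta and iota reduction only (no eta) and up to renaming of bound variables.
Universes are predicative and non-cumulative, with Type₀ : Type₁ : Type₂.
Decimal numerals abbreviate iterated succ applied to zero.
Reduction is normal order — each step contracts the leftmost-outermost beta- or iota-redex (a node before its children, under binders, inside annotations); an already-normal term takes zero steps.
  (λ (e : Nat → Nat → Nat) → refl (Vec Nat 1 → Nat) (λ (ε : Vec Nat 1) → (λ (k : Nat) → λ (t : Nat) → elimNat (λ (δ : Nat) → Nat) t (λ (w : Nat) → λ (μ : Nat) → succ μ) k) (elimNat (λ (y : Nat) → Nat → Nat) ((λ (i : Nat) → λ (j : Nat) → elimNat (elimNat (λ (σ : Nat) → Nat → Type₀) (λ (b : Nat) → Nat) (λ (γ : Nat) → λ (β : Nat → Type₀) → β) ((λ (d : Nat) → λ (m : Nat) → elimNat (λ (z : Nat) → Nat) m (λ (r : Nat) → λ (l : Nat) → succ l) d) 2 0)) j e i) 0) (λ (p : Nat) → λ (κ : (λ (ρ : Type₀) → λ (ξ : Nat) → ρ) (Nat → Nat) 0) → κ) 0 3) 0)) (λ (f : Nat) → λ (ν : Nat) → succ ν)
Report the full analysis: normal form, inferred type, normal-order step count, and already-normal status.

normal form:
  refl (Vec Nat 1 → Nat) (λ (e : Vec Nat 1) → 3)
type:
  Eq (Vec Nat 1 → Nat) (λ (e : Vec Nat 1) → 3) (λ (ε : Vec Nat 1) → 3)
reduction steps (normal order): 17
term was already normal: no
first redex: a beta-redex


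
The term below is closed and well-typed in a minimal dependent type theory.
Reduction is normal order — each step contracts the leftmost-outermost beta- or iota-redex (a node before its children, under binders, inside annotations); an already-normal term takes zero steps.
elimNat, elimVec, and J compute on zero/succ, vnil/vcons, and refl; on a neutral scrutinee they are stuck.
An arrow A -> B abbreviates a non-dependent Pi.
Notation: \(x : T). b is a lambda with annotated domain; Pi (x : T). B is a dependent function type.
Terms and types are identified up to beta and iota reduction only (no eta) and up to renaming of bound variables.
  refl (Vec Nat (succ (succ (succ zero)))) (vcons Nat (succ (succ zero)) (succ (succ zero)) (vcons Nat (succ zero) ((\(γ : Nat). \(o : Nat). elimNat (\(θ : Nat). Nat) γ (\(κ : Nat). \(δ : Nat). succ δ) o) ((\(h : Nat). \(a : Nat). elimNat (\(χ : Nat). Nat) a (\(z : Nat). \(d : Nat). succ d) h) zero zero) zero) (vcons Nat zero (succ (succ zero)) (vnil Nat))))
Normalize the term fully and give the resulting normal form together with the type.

normal form:
  refl (Vec Nat (succ (succ (succ zero)))) (vcons Nat (succ (succ zero)) (succ (succ zero)) (vcons Nat (succ zero) zero (vcons Nat zero (succ (succ zero)) (vnil Nat))))
inferred type:
  Eq (Vec Nat (succ (succ (succ zero)))) (vcons Nat (succ (succ zero)) (succ (succ zero)) (vcons Nat (succ zero) zero (vcons Nat zero (succ (succ zero)) (vnil Nat)))) (vcons Nat (succ (succ zero)) (succ (succ zero)) (vcons Nat (succ zero) zero (vcons Nat zero (succ (succ zero)) (vnil Nat))))


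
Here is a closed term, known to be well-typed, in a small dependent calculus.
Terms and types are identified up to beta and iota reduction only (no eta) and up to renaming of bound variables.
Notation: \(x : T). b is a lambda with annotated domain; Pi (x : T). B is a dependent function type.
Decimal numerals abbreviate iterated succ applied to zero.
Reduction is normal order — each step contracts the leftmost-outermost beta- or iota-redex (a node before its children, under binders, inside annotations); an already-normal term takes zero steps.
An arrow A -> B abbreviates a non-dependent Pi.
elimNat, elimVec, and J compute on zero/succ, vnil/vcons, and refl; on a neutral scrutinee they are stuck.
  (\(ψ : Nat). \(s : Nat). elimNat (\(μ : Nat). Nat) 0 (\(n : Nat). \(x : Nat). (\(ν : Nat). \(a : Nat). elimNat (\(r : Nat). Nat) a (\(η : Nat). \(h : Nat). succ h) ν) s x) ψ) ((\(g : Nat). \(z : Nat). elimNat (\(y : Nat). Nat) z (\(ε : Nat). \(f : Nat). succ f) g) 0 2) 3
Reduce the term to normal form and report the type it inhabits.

reduced normal form:
  6
type:
  Nat
observation: the leftmost-outermost redex is a beta-redex, and normalization takes 24 steps.


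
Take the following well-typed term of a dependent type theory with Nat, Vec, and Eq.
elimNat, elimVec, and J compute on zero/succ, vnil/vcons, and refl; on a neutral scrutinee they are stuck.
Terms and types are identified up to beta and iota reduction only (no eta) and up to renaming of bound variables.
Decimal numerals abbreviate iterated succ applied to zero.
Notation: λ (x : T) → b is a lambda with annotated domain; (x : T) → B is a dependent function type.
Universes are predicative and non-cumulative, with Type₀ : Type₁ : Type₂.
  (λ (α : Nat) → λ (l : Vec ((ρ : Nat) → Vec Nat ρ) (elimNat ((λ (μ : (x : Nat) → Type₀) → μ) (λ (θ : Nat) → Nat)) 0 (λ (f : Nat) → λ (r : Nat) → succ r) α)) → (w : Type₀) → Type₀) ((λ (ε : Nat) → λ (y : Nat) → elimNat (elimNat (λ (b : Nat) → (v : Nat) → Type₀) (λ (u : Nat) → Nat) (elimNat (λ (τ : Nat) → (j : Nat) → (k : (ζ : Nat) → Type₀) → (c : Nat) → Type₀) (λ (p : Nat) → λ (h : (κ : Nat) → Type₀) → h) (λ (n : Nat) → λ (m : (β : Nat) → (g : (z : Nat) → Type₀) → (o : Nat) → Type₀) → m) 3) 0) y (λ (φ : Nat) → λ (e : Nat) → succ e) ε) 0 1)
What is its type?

the term's type:
  (α : Vec ((l : Nat) → Vec Nat l) 1) → Type₁


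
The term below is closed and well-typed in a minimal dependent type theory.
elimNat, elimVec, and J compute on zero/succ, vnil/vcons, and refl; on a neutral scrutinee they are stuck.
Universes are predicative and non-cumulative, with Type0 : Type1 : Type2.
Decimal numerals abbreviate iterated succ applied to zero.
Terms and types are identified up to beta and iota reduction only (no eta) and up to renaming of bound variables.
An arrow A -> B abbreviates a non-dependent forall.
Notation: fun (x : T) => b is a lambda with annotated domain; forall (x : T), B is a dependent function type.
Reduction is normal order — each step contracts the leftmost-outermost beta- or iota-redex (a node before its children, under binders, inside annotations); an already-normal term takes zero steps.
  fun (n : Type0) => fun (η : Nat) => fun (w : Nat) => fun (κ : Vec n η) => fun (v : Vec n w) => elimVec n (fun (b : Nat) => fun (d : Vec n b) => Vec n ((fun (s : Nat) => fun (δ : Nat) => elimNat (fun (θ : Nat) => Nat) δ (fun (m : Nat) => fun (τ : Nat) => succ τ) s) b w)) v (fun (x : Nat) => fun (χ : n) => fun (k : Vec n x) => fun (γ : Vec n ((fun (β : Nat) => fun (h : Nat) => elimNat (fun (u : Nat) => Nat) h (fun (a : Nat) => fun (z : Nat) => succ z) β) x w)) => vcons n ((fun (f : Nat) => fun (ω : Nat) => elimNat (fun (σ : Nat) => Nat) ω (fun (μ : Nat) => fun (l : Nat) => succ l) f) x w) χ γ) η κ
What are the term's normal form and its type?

resulting normal form:
  fun (n : Type0) => fun (η : Nat) => fun (w : Nat) => fun (κ : Vec n η) => fun (v : Vec n w) => elimVec n (fun (b : Nat) => fun (d : Vec n b) => Vec n (elimNat (fun (s : Nat) => Nat) w (fun (δ : Nat) => fun (θ : Nat) => succ θ) b)) v (fun (m : Nat) => fun (τ : n) => fun (x : Vec n m) => fun (χ : Vec n (elimNat (fun (k : Nat) => Nat) w (fun (γ : Nat) => fun (β : Nat) => succ β) m)) => vcons n (elimNat (fun (h : Nat) => Nat) w (fun (u : Nat) => fun (a : Nat) => succ a) m) τ χ) η κ
type:
  forall (n : Type0), forall (η : Nat), forall (w : Nat), Vec n η -> Vec n w -> Vec n (elimNat (fun (κ : Nat) => Nat) w (fun (v : Nat) => fun (b : Nat) => succ b) η)


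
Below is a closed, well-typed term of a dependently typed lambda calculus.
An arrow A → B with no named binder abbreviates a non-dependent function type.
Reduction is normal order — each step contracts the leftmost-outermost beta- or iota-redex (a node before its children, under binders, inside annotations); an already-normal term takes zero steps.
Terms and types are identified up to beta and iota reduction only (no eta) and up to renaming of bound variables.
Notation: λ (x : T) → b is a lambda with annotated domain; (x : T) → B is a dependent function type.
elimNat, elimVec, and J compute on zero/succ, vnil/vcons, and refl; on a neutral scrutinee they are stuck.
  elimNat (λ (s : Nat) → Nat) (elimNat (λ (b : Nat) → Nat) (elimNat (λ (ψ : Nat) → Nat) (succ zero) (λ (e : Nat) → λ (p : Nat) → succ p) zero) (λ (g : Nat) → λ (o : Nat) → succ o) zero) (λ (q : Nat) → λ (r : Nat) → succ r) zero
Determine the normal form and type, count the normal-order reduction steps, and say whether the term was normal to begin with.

normal form:
  succ zero
inferred type:
  Nat
steps to reach normal form (normal order): 3
started in normal form: no
first redex: an elimNat iota-redex


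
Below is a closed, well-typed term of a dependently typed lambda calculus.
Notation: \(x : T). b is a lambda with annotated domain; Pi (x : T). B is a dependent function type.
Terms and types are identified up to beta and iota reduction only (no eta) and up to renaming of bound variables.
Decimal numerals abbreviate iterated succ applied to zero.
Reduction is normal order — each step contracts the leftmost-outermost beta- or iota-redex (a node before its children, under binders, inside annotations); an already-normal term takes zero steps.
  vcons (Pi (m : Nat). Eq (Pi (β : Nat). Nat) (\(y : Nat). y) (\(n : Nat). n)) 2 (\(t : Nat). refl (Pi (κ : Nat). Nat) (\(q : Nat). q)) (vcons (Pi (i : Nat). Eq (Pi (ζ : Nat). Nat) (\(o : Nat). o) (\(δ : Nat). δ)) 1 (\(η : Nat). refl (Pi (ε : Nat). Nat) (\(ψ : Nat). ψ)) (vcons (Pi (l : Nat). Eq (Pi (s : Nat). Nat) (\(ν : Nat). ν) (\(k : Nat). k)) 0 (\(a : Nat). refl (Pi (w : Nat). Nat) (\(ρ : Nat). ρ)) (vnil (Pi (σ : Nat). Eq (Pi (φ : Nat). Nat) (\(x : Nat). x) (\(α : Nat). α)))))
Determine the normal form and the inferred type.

normal form:
  vcons (Pi (m : Nat). Eq (Pi (β : Nat). Nat) (\(y : Nat). y) (\(n : Nat). n)) 2 (\(t : Nat). refl (Pi (κ : Nat). Nat) (\(q : Nat). q)) (vcons (Pi (i : Nat). Eq (Pi (ζ : Nat). Nat) (\(o : Nat). o) (\(δ : Nat). δ)) 1 (\(η : Nat). refl (Pi (ε : Nat). Nat) (\(ψ : Nat). ψ)) (vcons (Pi (l : Nat). Eq (Pi (s : Nat). Nat) (\(ν : Nat). ν) (\(k : Nat). k)) 0 (\(a : Nat). refl (Pi (w : Nat). Nat) (\(ρ : Nat). ρ)) (vnil (Pi (σ : Nat). Eq (Pi (φ : Nat). Nat) (\(x : Nat). x) (\(α : Nat). α)))))
type:
  Vec (Pi (m : Nat). Eq (Pi (β : Nat). Nat) (\(y : Nat). y) (\(n : Nat). n)) 3
observation: the term is already in normal form.


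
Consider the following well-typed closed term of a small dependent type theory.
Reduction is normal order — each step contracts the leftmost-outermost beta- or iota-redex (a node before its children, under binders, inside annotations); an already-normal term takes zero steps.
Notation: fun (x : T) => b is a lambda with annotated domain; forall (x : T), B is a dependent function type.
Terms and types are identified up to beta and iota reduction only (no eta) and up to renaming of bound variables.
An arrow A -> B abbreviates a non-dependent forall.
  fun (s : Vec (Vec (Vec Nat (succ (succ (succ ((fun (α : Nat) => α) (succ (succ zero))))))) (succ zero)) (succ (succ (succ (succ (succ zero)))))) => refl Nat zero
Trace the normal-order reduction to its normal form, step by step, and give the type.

normal-order reduction:
  fun (s : Vec (Vec (Vec Nat (succ (succ (succ ((fun (α : Nat) => α) (succ (succ zero))))))) (succ zero)) (succ (succ (succ (succ (succ zero)))))) => refl Nat zero
  ~> fun (s : Vec (Vec (Vec Nat (succ (succ (succ (succ (succ zero)))))) (succ zero)) (succ (succ (succ (succ (succ zero)))))) => refl Nat zero
type:
  Vec (Vec (Vec Nat (succ (succ (succ (succ (succ zero)))))) (succ zero)) (succ (succ (succ (succ (succ zero))))) -> Eq Nat zero zero


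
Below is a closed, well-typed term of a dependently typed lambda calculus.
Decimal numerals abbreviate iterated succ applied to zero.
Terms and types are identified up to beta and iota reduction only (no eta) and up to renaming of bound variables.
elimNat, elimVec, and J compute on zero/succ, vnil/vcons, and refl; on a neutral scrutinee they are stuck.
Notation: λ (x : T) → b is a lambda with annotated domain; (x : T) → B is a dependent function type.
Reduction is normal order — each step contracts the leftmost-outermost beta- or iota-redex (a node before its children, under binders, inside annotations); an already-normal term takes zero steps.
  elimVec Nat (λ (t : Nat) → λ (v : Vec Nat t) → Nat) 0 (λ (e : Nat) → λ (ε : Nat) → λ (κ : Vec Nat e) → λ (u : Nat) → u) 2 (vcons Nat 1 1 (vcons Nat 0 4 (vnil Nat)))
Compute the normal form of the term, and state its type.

reduced normal form:
  0
inferred type:
  Nat
observation: reduction starts at an elimVec iota-redex, and 11 normal-order steps reach the normal form.


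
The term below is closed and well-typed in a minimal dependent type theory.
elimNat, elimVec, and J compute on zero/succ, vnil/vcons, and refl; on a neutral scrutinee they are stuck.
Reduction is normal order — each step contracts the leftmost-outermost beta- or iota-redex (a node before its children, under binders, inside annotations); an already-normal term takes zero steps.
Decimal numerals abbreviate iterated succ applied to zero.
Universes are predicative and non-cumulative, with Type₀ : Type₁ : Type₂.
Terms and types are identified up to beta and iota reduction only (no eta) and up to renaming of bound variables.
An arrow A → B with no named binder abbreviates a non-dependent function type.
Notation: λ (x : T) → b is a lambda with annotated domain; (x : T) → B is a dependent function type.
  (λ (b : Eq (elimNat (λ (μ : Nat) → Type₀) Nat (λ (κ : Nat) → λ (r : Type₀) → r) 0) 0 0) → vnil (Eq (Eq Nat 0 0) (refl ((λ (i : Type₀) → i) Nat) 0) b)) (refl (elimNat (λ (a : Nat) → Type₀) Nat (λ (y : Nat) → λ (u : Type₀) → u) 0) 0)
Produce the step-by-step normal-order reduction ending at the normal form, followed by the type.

reduction (normal order):
  (λ (b : Eq (elimNat (λ (μ : Nat) → Type₀) Nat (λ (κ : Nat) → λ (r : Type₀) → r) 0) 0 0) → vnil (Eq (Eq Nat 0 0) (refl ((λ (i : Type₀) → i) Nat) 0) b)) (refl (elimNat (λ (a : Nat) → Type₀) Nat (λ (y : Nat) → λ (u : Type₀) → u) 0) 0)
  ~> vnil (Eq (Eq Nat 0 0) (refl ((λ (b : Type₀) → b) Nat) 0) (refl (elimNat (λ (μ : Nat) → Type₀) Nat (λ (κ : Nat) → λ (r : Type₀) → r) 0) 0))
  ~> vnil (Eq (Eq Nat 0 0) (refl Nat 0) (refl (elimNat (λ (b : Nat) → Type₀) Nat (λ (μ : Nat) → λ (κ : Type₀) → κ) 0) 0))
  ~> vnil (Eq (Eq Nat 0 0) (refl Nat 0) (refl Nat 0))
the term's type:
  Vec (Eq (Eq Nat 0 0) (refl Nat 0) (refl Nat 0)) 0


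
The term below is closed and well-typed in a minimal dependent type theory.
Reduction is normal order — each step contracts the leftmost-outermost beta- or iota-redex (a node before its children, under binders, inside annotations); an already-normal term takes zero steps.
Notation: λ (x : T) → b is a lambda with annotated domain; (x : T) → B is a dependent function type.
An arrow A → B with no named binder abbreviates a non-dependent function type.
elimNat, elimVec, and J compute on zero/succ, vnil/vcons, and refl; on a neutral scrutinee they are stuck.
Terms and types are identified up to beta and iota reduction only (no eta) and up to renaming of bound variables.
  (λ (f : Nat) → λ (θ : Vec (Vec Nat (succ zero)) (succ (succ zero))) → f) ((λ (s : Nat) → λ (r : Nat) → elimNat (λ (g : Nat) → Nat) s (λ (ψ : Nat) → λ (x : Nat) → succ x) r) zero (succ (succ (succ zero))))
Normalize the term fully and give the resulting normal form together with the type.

normal form:
  λ (f : Vec (Vec Nat (succ zero)) (succ (succ zero))) → succ (succ (succ zero))
the term's type:
  Vec (Vec Nat (succ zero)) (succ (succ zero)) → Nat


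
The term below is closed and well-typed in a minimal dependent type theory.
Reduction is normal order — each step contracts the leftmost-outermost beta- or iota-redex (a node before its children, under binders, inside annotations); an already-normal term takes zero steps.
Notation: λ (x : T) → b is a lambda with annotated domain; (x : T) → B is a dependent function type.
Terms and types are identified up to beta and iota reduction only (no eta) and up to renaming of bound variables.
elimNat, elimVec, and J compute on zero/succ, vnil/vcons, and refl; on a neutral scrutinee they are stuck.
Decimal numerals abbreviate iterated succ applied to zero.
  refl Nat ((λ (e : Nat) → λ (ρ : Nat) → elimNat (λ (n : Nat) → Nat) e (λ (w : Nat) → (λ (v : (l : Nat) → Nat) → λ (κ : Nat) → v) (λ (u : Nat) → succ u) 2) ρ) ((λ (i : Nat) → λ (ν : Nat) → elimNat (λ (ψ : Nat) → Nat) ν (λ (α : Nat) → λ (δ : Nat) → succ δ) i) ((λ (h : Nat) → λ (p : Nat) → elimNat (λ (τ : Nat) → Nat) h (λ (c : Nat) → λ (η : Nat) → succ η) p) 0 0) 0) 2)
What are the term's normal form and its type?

reduced normal form:
  refl Nat 2
inferred type:
  Eq Nat 2 2


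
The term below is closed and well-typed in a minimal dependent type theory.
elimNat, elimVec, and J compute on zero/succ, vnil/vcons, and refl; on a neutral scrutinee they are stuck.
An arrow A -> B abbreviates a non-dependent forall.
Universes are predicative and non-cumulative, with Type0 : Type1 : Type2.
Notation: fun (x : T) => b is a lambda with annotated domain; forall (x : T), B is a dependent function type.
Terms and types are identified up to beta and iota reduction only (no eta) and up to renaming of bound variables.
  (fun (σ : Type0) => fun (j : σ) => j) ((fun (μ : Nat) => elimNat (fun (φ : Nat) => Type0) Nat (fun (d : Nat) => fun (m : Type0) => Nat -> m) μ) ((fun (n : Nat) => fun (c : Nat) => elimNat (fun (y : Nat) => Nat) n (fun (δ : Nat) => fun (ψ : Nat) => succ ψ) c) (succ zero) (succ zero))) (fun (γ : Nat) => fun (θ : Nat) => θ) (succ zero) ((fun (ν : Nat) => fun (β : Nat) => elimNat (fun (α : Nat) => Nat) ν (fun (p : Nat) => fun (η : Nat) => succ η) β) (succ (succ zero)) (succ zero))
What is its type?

inferred type:
  Nat


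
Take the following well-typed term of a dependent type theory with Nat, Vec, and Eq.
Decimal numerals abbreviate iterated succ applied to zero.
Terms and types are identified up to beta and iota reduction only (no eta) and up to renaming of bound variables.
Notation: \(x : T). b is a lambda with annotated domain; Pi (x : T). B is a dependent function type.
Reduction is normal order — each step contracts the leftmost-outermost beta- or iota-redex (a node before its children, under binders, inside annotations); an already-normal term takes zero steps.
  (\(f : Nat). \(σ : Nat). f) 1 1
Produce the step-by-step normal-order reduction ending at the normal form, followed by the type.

normal-order reduction:
  (\(f : Nat). \(σ : Nat). f) 1 1
  ~> (\(f : Nat). 1) 1
  ~> 1
the term's type:
  Nat


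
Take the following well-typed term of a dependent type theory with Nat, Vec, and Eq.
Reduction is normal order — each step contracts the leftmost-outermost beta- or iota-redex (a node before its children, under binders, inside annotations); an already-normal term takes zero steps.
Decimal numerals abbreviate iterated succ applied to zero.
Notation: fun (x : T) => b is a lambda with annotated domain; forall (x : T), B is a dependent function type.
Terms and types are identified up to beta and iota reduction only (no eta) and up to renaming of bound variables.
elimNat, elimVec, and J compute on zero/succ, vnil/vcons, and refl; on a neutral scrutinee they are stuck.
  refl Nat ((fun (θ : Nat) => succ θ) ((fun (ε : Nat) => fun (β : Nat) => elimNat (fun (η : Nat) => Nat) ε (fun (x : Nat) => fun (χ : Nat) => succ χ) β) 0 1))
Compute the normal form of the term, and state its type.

normal form:
  refl Nat 2
type:
  Eq Nat 2 2
observation: reduction starts at a beta-redex, and 7 normal-order steps reach the normal form.


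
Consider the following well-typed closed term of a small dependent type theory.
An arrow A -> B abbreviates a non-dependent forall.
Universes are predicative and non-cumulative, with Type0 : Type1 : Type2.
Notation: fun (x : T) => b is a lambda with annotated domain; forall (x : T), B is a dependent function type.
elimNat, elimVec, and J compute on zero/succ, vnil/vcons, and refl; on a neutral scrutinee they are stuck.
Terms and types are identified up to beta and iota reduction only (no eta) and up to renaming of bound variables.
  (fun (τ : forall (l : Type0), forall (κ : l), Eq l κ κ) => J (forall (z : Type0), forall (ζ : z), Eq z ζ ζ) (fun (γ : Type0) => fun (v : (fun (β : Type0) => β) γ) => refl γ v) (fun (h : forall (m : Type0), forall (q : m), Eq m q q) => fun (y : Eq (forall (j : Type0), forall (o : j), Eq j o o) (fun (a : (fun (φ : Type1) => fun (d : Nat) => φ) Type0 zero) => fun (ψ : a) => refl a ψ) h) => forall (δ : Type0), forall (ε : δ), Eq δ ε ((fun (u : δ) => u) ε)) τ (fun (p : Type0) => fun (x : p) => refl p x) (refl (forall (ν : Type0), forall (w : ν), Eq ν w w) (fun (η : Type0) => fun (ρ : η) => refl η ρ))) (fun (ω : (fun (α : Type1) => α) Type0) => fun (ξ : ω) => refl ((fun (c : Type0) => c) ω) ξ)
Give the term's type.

inferred type:
  forall (τ : Type0), forall (l : τ), Eq τ l l


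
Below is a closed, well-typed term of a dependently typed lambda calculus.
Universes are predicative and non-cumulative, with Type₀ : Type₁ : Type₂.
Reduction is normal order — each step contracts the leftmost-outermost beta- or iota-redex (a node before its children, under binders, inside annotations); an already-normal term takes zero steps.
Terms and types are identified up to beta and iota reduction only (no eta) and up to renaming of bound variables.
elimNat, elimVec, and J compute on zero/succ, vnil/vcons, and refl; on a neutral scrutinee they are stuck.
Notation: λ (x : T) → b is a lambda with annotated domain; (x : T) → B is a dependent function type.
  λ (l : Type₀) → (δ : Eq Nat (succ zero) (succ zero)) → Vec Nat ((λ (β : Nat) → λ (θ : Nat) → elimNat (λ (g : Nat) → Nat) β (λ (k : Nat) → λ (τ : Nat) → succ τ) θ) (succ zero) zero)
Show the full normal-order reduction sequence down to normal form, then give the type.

normal-order reduction:
  λ (l : Type₀) → (δ : Eq Nat (succ zero) (succ zero)) → Vec Nat ((λ (β : Nat) → λ (θ : Nat) → elimNat (λ (g : Nat) → Nat) β (λ (k : Nat) → λ (τ : Nat) → succ τ) θ) (succ zero) zero)
  ~> λ (l : Type₀) → (δ : Eq Nat (succ zero) (succ zero)) → Vec Nat ((λ (β : Nat) → elimNat (λ (θ : Nat) → Nat) (succ zero) (λ (g : Nat) → λ (k : Nat) → succ k) β) zero)
  ~> λ (l : Type₀) → (δ : Eq Nat (succ zero) (succ zero)) → Vec Nat (elimNat (λ (β : Nat) → Nat) (succ zero) (λ (θ : Nat) → λ (g : Nat) → succ g) zero)
  ~> λ (l : Type₀) → (δ : Eq Nat (succ zero) (succ zero)) → Vec Nat (succ zero)
the term's type:
  (l : Type₀) → Type₀


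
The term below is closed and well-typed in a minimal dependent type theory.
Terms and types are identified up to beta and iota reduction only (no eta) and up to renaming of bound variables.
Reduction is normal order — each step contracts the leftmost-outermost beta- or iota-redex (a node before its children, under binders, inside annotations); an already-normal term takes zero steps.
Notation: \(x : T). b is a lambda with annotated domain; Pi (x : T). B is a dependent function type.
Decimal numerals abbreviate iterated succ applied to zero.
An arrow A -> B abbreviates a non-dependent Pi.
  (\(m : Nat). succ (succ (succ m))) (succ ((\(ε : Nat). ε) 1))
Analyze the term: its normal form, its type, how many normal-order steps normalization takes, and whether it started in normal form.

resulting normal form:
  5
the term's type:
  Nat
steps to reach normal form (normal order): 2
already normal: no
first redex: a beta-redex


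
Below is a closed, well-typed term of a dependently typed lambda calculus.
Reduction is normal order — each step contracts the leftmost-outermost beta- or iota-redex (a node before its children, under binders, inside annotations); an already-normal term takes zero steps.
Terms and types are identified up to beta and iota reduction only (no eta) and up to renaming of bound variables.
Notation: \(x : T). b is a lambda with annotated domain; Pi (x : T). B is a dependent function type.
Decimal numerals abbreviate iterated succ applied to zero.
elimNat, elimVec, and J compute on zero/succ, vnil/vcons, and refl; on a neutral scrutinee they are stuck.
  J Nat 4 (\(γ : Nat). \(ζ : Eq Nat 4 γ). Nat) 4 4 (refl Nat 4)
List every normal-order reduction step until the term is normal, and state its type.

normal-order reduction:
  J Nat 4 (\(γ : Nat). \(ζ : Eq Nat 4 γ). Nat) 4 4 (refl Nat 4)
  ~> 4
type:
  Nat


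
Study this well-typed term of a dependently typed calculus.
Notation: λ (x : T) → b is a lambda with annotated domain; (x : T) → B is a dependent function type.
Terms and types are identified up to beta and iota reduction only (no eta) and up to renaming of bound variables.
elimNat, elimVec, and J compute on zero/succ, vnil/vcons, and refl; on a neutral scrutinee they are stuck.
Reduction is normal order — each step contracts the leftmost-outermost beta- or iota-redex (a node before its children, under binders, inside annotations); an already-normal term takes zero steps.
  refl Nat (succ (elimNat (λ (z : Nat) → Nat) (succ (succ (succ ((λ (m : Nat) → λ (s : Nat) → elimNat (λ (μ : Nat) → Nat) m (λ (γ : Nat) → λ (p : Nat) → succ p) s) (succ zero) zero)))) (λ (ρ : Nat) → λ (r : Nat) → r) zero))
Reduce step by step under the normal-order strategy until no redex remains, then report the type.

normal-order reduction sequence:
  refl Nat (succ (elimNat (λ (z : Nat) → Nat) (succ (succ (succ ((λ (m : Nat) → λ (s : Nat) → elimNat (λ (μ : Nat) → Nat) m (λ (γ : Nat) → λ (p : Nat) → succ p) s) (succ zero) zero)))) (λ (ρ : Nat) → λ (r : Nat) → r) zero))
  ~> refl Nat (succ (succ (succ (succ ((λ (z : Nat) → λ (m : Nat) → elimNat (λ (s : Nat) → Nat) z (λ (μ : Nat) → λ (γ : Nat) → succ γ) m) (succ zero) zero)))))
  ~> refl Nat (succ (succ (succ (succ ((λ (z : Nat) → elimNat (λ (m : Nat) → Nat) (succ zero) (λ (s : Nat) → λ (μ : Nat) → succ μ) z) zero)))))
  ~> refl Nat (succ (succ (succ (succ (elimNat (λ (z : Nat) → Nat) (succ zero) (λ (m : Nat) → λ (s : Nat) → succ s) zero)))))
  ~> refl Nat (succ (succ (succ (succ (succ zero)))))
type:
  Eq Nat (succ (succ (succ (succ (succ zero))))) (succ (succ (succ (succ (succ zero)))))
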